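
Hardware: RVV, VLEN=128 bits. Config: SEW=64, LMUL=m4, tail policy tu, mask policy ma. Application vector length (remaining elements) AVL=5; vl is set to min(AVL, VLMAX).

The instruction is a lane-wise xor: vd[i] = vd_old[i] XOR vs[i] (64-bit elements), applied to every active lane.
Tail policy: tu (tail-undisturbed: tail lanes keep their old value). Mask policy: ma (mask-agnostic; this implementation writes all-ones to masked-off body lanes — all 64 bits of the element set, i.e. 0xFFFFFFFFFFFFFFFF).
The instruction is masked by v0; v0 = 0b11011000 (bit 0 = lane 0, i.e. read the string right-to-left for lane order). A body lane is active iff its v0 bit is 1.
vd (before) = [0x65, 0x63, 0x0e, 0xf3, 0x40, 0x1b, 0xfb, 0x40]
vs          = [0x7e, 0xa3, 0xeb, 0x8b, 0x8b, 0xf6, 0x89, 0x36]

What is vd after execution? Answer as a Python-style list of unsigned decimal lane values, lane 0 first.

vd = [18446744073709551615, 18446744073709551615, 18446744073709551615, 120, 203, 27, 251, 64]

VLMAX = VLEN×LMUL/SEW = 128×4/64 = 8
vl ← min(5, 8) = 5
[0] mask-off/ones = 0xffffffffffffffff
[1] mask-off/ones = 0xffffffffffffffff
[2] mask-off/ones = 0xffffffffffffffff
[3] xor(0xf3,0x8b) = 0x78
[4] xor(0x40,0x8b) = 0xcb
[5] tail/keep = 0x1b
[6] tail/keep = 0xfb
[7] tail/keep = 0x40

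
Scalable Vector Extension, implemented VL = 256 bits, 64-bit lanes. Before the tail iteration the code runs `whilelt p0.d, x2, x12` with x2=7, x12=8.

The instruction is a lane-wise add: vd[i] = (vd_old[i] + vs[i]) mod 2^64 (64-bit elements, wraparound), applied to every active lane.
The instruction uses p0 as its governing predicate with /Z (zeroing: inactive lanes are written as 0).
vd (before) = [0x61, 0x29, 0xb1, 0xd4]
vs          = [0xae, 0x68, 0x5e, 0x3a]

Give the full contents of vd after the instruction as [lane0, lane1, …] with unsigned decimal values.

vd = [271, 0, 0, 0]

lane count: 256 div 64 = 4
active while 7+j < 8, i.e. j ∈ [0,1) capped at 4 ⇒ 1
[0] add(0x61,0xae) = 0x10f
[1] tail/zero = 0x00
[2] tail/zero = 0x00
[3] tail/zero = 0x00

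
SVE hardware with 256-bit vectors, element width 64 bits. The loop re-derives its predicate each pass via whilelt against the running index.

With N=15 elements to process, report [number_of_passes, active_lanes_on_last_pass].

lane count: 256 div 64 = 4
15 elements at 4/iter → 4 passes, remainder 3 on the last

[iterations, last_vl] = [4, 3]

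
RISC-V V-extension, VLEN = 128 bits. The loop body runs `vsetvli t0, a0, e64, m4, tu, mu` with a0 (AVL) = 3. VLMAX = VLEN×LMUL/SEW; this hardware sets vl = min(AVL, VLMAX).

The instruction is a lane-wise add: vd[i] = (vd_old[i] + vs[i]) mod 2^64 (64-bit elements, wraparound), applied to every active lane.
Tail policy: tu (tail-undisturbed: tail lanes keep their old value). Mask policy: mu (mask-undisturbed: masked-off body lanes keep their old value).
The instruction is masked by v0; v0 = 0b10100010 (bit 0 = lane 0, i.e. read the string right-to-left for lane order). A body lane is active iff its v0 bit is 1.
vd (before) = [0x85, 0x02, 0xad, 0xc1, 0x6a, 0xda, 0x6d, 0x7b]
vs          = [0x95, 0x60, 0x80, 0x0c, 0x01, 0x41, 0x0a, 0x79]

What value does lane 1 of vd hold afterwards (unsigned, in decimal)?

vd[1] = 98

VLMAX = (128 × 4) / 64 = 8 lanes
vl ← min(3, 8) = 3
vd[0] mask-off/keep -> 0x85
vd[1] add(0x02,0x60) -> 0x62
vd[2] mask-off/keep -> 0xad
vd[3] tail/keep -> 0xc1
vd[4] tail/keep -> 0x6a
vd[5] tail/keep -> 0xda
vd[6] tail/keep -> 0x6d
vd[7] tail/keep -> 0x7b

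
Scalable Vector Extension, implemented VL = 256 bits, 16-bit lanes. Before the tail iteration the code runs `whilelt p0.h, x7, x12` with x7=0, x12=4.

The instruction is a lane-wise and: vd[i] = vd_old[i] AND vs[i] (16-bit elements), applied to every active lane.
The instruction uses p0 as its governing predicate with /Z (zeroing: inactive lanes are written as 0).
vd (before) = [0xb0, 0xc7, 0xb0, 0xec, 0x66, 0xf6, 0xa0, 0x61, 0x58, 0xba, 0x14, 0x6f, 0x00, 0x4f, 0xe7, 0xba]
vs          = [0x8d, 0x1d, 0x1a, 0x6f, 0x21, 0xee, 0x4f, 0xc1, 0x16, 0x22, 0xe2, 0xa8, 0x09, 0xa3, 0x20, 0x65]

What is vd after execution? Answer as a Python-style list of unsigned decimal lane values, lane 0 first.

vd = [128, 5, 16, 108, 0, 0, 0, 0, 0, 0, 0, 0, 0, 0, 0, 0]

lane count: 256 div 16 = 16
active while 0+j < 4, i.e. j ∈ [0,4) capped at 16 ⇒ 4
[0] and(0xb0,0x8d) = 0x80
[1] and(0xc7,0x1d) = 0x05
[2] and(0xb0,0x1a) = 0x10
[3] and(0xec,0x6f) = 0x6c
[4] tail/zero = 0x00
[5] tail/zero = 0x00
[6] tail/zero = 0x00
[7] tail/zero = 0x00
[8] tail/zero = 0x00
[9] tail/zero = 0x00
[10] tail/zero = 0x00
[11] tail/zero = 0x00
[12] tail/zero = 0x00
[13] tail/zero = 0x00
[14] tail/zero = 0x00
[15] tail/zero = 0x00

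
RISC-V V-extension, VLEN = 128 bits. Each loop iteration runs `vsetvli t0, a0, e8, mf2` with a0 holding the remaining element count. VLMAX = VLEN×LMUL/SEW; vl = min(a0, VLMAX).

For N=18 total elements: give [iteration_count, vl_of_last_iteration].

[iterations, last_vl] = [3, 2]

VLMAX = (128 × 1/2) / 8 = 8 lanes
N=18: ⌈18/8⌉ = 3 iters; last vl = 18 − 2×8 = 2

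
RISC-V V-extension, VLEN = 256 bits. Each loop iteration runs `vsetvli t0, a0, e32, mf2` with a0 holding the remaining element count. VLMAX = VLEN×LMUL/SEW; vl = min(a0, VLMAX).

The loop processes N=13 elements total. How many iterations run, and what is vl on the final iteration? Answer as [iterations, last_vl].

[iterations, last_vl] = [4, 1]

lanes per group: 256·1/2/32 = 4
N=13: ⌈13/4⌉ = 4 iters; last vl = 13 − 3×4 = 1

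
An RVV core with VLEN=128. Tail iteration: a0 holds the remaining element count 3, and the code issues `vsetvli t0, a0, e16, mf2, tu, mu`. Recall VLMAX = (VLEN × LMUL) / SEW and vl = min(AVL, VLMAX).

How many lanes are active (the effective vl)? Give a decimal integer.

VLMAX = (128 × 1/2) / 16 = 4 lanes
vl ← min(3, 4) = 3

vl = 3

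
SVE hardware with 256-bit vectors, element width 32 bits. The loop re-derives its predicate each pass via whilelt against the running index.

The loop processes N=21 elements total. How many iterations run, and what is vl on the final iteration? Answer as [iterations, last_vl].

register lanes = 256/32 = 8
iterations = ceil(21/8) = 3; final-pass vl = 5

[iterations, last_vl] = [3, 5]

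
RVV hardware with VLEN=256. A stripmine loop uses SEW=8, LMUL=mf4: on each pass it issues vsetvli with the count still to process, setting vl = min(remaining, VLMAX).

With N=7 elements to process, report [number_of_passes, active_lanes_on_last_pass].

[iterations, last_vl] = [1, 7]

VLMAX = (256 × 1/4) / 8 = 8 lanes
7 elements at 8/iter → 1 passes, remainder 7 on the last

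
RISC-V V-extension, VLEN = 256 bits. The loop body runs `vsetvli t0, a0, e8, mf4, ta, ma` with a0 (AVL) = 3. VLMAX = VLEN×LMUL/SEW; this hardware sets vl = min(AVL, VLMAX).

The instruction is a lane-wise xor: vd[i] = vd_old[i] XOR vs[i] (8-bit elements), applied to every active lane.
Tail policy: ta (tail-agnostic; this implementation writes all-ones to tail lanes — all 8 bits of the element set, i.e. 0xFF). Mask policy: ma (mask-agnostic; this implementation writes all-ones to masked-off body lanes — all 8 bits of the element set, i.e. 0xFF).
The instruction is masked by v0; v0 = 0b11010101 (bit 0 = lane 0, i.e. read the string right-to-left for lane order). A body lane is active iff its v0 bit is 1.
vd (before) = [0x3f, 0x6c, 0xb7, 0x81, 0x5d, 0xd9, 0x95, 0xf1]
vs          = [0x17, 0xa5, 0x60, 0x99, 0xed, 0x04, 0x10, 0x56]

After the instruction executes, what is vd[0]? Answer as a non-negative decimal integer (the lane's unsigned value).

vd[0] = 40

VLMAX = (256 × 1/4) / 8 = 8 lanes
vl = min(AVL, VLMAX) = min(3, 8) = 3
  i=0: xor(0x3f,0x17) → 40
  i=1: mask-off/ones → 255
  i=2: xor(0xb7,0x60) → 215
  i=3: tail/ones → 255
  i=4: tail/ones → 255
  i=5: tail/ones → 255
  i=6: tail/ones → 255
  i=7: tail/ones → 255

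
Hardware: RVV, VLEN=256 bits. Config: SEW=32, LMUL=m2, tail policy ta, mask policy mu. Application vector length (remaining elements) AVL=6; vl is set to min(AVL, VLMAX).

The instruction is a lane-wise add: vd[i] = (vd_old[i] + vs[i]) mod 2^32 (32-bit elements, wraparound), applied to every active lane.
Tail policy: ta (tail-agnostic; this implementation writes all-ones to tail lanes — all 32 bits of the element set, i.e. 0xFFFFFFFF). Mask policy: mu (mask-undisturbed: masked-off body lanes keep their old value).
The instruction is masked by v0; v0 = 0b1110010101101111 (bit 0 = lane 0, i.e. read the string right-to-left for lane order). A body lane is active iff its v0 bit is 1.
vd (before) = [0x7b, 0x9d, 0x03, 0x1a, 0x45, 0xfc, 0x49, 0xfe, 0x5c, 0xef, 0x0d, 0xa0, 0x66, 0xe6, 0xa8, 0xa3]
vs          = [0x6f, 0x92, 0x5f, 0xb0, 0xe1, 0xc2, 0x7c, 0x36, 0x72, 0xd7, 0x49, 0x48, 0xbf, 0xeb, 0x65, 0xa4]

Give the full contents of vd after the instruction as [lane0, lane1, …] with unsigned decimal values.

lanes per group: 256·2/32 = 16
AVL=6 ≤ VLMAX=16, so vl = 6
lane  0: add(0x7b,0x6f) ⇒ 0xea
lane  1: add(0x9d,0x92) ⇒ 0x12f
lane  2: add(0x03,0x5f) ⇒ 0x62
lane  3: add(0x1a,0xb0) ⇒ 0xca
lane  4: mask-off/keep ⇒ 0x45
lane  5: add(0xfc,0xc2) ⇒ 0x1be
lane  6: tail/ones ⇒ 0xffffffff
lane  7: tail/ones ⇒ 0xffffffff
lane  8: tail/ones ⇒ 0xffffffff
lane  9: tail/ones ⇒ 0xffffffff
lane 10: tail/ones ⇒ 0xffffffff
lane 11: tail/ones ⇒ 0xffffffff
lane 12: tail/ones ⇒ 0xffffffff
lane 13: tail/ones ⇒ 0xffffffff
lane 14: tail/ones ⇒ 0xffffffff
lane 15: tail/ones ⇒ 0xffffffff

vd = [234, 303, 98, 202, 69, 446, 4294967295, 4294967295, 4294967295, 4294967295, 4294967295, 4294967295, 4294967295, 4294967295, 4294967295, 4294967295]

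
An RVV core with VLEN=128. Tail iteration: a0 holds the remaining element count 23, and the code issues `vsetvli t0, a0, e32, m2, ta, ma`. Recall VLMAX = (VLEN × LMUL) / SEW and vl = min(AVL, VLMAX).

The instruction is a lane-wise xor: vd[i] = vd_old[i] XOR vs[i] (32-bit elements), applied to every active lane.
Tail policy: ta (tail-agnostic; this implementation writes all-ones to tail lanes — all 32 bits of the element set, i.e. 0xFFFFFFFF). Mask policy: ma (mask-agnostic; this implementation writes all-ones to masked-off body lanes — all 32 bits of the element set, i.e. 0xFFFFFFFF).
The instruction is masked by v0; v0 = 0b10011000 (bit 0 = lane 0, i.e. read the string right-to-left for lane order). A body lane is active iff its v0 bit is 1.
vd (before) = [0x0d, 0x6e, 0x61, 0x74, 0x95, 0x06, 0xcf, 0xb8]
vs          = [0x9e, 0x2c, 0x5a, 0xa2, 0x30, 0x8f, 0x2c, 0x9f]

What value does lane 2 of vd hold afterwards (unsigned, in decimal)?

vd[2] = 4294967295

VLMAX = VLEN×LMUL/SEW = 128×2/32 = 8
vl = min(AVL, VLMAX) = min(23, 8) = 8
vd[0] mask-off/ones -> 0xffffffff
vd[1] mask-off/ones -> 0xffffffff
vd[2] mask-off/ones -> 0xffffffff
vd[3] xor(0x74,0xa2) -> 0xd6
vd[4] xor(0x95,0x30) -> 0xa5
vd[5] mask-off/ones -> 0xffffffff
vd[6] mask-off/ones -> 0xffffffff
vd[7] xor(0xb8,0x9f) -> 0x27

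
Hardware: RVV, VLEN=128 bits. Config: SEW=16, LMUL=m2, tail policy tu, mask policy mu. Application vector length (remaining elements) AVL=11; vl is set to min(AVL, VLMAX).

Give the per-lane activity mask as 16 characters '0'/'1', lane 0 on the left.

VLMAX = VLEN×LMUL/SEW = 128×2/16 = 16
AVL=11 ≤ VLMAX=16, so vl = 11
bits (lane 0 leftmost): 1111111111100000

predicate = 1111111111100000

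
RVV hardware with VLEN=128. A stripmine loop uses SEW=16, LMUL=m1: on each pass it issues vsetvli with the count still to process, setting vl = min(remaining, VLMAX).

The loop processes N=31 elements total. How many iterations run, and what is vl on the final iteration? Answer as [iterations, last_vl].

lanes per group: 128·1/16 = 8
31 elements at 8/iter → 4 passes, remainder 7 on the last

[iterations, last_vl] = [4, 7]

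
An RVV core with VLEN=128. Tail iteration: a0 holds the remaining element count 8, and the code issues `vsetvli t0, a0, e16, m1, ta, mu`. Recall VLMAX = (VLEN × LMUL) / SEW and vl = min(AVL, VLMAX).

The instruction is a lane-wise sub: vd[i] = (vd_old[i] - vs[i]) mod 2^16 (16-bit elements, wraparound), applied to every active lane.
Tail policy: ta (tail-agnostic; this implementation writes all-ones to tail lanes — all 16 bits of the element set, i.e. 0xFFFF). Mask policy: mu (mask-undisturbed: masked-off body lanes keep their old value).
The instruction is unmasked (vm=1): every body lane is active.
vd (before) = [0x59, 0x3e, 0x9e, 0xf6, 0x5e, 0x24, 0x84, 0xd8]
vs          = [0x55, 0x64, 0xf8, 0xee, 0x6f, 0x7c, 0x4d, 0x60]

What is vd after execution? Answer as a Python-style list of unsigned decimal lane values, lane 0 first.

vd = [4, 65498, 65446, 8, 65519, 65448, 55, 120]

VLMAX = (128 × 1) / 16 = 8 lanes
vl ← min(8, 8) = 8
lane  0: sub(0x59,0x55) ⇒ 0x04
lane  1: sub(0x3e,0x64) ⇒ 0xffda
lane  2: sub(0x9e,0xf8) ⇒ 0xffa6
lane  3: sub(0xf6,0xee) ⇒ 0x08
lane  4: sub(0x5e,0x6f) ⇒ 0xffef
lane  5: sub(0x24,0x7c) ⇒ 0xffa8
lane  6: sub(0x84,0x4d) ⇒ 0x37
lane  7: sub(0xd8,0x60) ⇒ 0x78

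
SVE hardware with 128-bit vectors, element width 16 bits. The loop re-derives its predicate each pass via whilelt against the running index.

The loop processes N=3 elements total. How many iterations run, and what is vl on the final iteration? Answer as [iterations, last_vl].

[iterations, last_vl] = [1, 3]

128-bit reg / 16-bit elem → 8 lanes
iterations = ceil(3/8) = 1; final-pass vl = 3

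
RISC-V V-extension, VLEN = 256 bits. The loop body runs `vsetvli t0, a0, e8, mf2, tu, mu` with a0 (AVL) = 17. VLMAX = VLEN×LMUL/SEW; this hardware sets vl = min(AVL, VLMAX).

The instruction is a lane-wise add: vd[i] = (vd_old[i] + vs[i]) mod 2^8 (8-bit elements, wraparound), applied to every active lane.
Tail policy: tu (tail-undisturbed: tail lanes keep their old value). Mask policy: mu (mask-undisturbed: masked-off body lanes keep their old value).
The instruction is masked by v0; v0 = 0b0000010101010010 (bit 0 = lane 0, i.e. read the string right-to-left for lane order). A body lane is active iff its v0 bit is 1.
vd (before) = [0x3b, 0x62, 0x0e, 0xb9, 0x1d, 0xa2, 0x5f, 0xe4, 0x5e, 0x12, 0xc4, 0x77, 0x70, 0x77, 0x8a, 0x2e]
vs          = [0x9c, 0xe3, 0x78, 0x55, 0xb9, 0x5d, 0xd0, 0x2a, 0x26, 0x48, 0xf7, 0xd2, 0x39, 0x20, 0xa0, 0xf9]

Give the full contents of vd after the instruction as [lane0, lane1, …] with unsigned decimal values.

lanes per group: 256·1/2/8 = 16
AVL=17 > VLMAX=16, so vl = 16
  i=0: mask-off/keep → 59
  i=1: add(0x62,0xe3) → 69
  i=2: mask-off/keep → 14
  i=3: mask-off/keep → 185
  i=4: add(0x1d,0xb9) → 214
  i=5: mask-off/keep → 162
  i=6: add(0x5f,0xd0) → 47
  i=7: mask-off/keep → 228
  i=8: add(0x5e,0x26) → 132
  i=9: mask-off/keep → 18
  i=10: add(0xc4,0xf7) → 187
  i=11: mask-off/keep → 119
  i=12: mask-off/keep → 112
  i=13: mask-off/keep → 119
  i=14: mask-off/keep → 138
  i=15: mask-off/keep → 46

vd = [59, 69, 14, 185, 214, 162, 47, 228, 132, 18, 187, 119, 112, 119, 138, 46]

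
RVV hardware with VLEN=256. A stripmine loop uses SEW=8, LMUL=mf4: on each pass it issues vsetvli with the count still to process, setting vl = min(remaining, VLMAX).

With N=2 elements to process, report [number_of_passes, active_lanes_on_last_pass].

[iterations, last_vl] = [1, 2]

lanes per group: 256·1/4/8 = 8
2 elements at 8/iter → 1 passes, remainder 2 on the last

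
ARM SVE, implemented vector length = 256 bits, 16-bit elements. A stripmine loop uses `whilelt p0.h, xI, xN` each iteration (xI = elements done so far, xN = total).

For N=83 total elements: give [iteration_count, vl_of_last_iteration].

[iterations, last_vl] = [6, 3]

256-bit reg / 16-bit elem → 16 lanes
iterations = ceil(83/16) = 6; final-pass vl = 3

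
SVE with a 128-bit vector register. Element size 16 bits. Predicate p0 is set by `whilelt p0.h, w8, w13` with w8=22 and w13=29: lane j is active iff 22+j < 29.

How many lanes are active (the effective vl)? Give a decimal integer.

register lanes = 128/16 = 8
whilelt: lane j active iff 22+j < 29 → j < 7 → 7 active

vl = 7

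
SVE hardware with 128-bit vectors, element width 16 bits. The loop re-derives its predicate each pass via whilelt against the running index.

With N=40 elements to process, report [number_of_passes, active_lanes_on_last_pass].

[iterations, last_vl] = [5, 8]

register lanes = 128/16 = 8
N=40: ⌈40/8⌉ = 5 iters; last vl = 40 − 4×8 = 8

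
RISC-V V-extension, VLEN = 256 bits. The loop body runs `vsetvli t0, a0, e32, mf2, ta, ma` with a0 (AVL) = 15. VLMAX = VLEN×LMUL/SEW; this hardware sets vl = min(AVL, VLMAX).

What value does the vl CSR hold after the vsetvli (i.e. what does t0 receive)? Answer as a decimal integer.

vl = 4

VLMAX = VLEN×LMUL/SEW = 256×1/2/32 = 4
AVL=15 > VLMAX=4, so vl = 4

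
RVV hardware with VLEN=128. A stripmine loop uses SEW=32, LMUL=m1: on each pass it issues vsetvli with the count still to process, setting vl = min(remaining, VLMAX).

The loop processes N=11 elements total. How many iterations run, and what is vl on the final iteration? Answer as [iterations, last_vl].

[iterations, last_vl] = [3, 3]

lanes per group: 128·1/32 = 4
iterations = ceil(11/4) = 3; final-pass vl = 3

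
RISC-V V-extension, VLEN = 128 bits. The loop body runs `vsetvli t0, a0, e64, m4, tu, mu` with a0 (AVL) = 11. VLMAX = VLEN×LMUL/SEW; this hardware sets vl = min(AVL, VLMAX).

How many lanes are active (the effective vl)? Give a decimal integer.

VLMAX = VLEN×LMUL/SEW = 128×4/64 = 8
AVL=11 > VLMAX=8, so vl = 8

vl = 8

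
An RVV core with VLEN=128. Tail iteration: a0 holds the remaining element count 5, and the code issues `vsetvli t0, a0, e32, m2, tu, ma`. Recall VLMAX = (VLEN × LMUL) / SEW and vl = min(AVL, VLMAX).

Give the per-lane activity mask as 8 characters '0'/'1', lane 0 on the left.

VLMAX = (128 × 2) / 32 = 8 lanes
vl ← min(5, 8) = 5
bits (lane 0 leftmost): 11111000

predicate = 11111000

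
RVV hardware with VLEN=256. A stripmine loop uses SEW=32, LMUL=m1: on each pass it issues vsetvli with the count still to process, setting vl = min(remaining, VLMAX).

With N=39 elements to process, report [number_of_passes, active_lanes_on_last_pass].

[iterations, last_vl] = [5, 7]

lanes per group: 256·1/32 = 8
39 elements at 8/iter → 5 passes, remainder 7 on the last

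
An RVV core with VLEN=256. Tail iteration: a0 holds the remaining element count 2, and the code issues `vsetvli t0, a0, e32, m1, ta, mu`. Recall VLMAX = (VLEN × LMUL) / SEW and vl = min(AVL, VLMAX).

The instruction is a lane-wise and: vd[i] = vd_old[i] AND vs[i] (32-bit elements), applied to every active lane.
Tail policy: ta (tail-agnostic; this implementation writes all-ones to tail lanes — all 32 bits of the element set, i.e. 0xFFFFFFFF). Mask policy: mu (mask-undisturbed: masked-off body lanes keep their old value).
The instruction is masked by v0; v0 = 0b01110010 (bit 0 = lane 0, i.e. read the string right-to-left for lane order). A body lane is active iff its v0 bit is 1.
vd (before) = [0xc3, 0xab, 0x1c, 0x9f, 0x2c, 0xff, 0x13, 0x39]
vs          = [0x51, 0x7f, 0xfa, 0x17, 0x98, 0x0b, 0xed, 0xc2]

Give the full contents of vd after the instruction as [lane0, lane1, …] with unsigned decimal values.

VLMAX = VLEN×LMUL/SEW = 256×1/32 = 8
vl ← min(2, 8) = 2
lane  0: mask-off/keep ⇒ 0xc3
lane  1: and(0xab,0x7f) ⇒ 0x2b
lane  2: tail/ones ⇒ 0xffffffff
lane  3: tail/ones ⇒ 0xffffffff
lane  4: tail/ones ⇒ 0xffffffff
lane  5: tail/ones ⇒ 0xffffffff
lane  6: tail/ones ⇒ 0xffffffff
lane  7: tail/ones ⇒ 0xffffffff

vd = [195, 43, 4294967295, 4294967295, 4294967295, 4294967295, 4294967295, 4294967295]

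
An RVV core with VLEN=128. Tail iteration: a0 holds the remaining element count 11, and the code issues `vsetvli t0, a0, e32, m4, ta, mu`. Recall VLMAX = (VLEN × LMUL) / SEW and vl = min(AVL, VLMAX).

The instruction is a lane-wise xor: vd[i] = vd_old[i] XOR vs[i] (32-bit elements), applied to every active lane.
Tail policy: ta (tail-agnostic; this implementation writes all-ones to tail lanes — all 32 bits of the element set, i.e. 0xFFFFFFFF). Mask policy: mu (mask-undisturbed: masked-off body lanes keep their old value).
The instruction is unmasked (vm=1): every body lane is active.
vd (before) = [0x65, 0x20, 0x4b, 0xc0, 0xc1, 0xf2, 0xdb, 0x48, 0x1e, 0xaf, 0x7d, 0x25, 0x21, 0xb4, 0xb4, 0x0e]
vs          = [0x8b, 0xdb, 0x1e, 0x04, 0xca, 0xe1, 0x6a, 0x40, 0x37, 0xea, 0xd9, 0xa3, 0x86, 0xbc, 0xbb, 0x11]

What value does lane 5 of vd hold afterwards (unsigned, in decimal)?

vd[5] = 19

lanes per group: 128·4/32 = 16
vl ← min(11, 16) = 11
lane  0: xor(0x65,0x8b) ⇒ 0xee
lane  1: xor(0x20,0xdb) ⇒ 0xfb
lane  2: xor(0x4b,0x1e) ⇒ 0x55
lane  3: xor(0xc0,0x04) ⇒ 0xc4
lane  4: xor(0xc1,0xca) ⇒ 0x0b
lane  5: xor(0xf2,0xe1) ⇒ 0x13
lane  6: xor(0xdb,0x6a) ⇒ 0xb1
lane  7: xor(0x48,0x40) ⇒ 0x08
lane  8: xor(0x1e,0x37) ⇒ 0x29
lane  9: xor(0xaf,0xea) ⇒ 0x45
lane 10: xor(0x7d,0xd9) ⇒ 0xa4
lane 11: tail/ones ⇒ 0xffffffff
lane 12: tail/ones ⇒ 0xffffffff
lane 13: tail/ones ⇒ 0xffffffff
lane 14: tail/ones ⇒ 0xffffffff
lane 15: tail/ones ⇒ 0xffffffff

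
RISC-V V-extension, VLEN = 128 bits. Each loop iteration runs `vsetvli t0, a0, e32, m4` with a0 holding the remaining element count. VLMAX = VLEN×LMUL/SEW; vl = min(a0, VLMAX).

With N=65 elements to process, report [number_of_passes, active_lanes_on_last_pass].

VLMAX = (128 × 4) / 32 = 16 lanes
N=65: ⌈65/16⌉ = 5 iters; last vl = 65 − 4×16 = 1

[iterations, last_vl] = [5, 1]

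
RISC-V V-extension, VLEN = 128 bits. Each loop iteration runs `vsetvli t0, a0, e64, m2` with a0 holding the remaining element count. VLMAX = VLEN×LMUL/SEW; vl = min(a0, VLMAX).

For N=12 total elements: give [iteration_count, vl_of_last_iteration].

VLMAX = (128 × 2) / 64 = 4 lanes
N=12: ⌈12/4⌉ = 3 iters; last vl = 12 − 2×4 = 4

[iterations, last_vl] = [3, 4]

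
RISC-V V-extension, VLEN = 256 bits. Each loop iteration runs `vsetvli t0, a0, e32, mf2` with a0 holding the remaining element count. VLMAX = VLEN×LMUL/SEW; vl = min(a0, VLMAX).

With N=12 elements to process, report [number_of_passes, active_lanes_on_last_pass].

[iterations, last_vl] = [3, 4]

VLMAX = VLEN×LMUL/SEW = 256×1/2/32 = 4
iterations = ceil(12/4) = 3; final-pass vl = 4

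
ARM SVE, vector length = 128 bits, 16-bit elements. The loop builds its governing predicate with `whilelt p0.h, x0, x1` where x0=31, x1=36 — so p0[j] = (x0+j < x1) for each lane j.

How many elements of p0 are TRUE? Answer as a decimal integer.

128-bit reg / 16-bit elem → 8 lanes
p0[j] = (31+j < 36); true for j=0..4 → 5 lanes set

vl = 5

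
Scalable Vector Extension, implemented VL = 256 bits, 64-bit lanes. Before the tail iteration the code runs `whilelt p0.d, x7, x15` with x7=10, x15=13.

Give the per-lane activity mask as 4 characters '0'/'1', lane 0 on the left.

predicate = 1110

256-bit reg / 64-bit elem → 4 lanes
p0[j] = (10+j < 13); true for j=0..2 → 3 lanes set
bits (lane 0 leftmost): 1110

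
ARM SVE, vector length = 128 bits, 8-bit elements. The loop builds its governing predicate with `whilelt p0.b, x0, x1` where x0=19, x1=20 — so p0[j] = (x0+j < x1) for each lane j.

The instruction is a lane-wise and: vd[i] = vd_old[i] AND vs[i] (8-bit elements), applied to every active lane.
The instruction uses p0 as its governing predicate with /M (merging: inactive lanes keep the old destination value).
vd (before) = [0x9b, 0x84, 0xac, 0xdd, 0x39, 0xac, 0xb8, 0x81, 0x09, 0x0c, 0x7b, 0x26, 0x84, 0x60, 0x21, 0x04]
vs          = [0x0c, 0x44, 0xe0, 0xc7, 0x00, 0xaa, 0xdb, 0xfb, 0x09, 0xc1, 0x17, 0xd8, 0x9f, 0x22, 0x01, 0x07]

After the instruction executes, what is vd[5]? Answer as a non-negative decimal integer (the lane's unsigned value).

register lanes = 128/8 = 16
p0[j] = (19+j < 20); true for j=0..0 → 1 lanes set
  i=0: and(0x9b,0x0c) → 8
  i=1: tail/keep → 132
  i=2: tail/keep → 172
  i=3: tail/keep → 221
  i=4: tail/keep → 57
  i=5: tail/keep → 172
  i=6: tail/keep → 184
  i=7: tail/keep → 129
  i=8: tail/keep → 9
  i=9: tail/keep → 12
  i=10: tail/keep → 123
  i=11: tail/keep → 38
  i=12: tail/keep → 132
  i=13: tail/keep → 96
  i=14: tail/keep → 33
  i=15: tail/keep → 4

vd[5] = 172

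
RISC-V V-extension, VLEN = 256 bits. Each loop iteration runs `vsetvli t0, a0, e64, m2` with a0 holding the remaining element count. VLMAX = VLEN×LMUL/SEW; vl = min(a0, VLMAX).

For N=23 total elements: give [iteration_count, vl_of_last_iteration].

VLMAX = VLEN×LMUL/SEW = 256×2/64 = 8
N=23: ⌈23/8⌉ = 3 iters; last vl = 23 − 2×8 = 7

[iterations, last_vl] = [3, 7]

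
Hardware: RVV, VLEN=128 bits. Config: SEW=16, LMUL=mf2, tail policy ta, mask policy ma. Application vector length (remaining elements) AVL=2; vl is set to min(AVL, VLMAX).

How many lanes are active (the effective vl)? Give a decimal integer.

vl = 2

lanes per group: 128·1/2/16 = 4
vl ← min(2, 4) = 2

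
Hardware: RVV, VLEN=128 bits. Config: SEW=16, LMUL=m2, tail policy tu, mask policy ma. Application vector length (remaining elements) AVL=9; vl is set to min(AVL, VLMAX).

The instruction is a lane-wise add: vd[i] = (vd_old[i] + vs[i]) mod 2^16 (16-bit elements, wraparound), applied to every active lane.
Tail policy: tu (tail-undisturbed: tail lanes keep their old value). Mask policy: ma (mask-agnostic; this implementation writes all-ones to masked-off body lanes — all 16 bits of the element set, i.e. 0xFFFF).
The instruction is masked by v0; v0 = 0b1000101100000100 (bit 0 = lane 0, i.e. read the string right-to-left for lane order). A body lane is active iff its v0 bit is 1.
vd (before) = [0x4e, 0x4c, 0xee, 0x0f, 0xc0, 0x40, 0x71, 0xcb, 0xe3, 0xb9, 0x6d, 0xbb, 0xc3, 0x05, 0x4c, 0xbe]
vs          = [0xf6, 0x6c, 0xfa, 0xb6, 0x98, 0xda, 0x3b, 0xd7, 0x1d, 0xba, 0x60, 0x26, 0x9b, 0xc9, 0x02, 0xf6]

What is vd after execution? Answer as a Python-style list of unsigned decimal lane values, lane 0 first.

VLMAX = VLEN×LMUL/SEW = 128×2/16 = 16
AVL=9 ≤ VLMAX=16, so vl = 9
lane  0: mask-off/ones ⇒ 0xffff
lane  1: mask-off/ones ⇒ 0xffff
lane  2: add(0xee,0xfa) ⇒ 0x1e8
lane  3: mask-off/ones ⇒ 0xffff
lane  4: mask-off/ones ⇒ 0xffff
lane  5: mask-off/ones ⇒ 0xffff
lane  6: mask-off/ones ⇒ 0xffff
lane  7: mask-off/ones ⇒ 0xffff
lane  8: add(0xe3,0x1d) ⇒ 0x100
lane  9: tail/keep ⇒ 0xb9
lane 10: tail/keep ⇒ 0x6d
lane 11: tail/keep ⇒ 0xbb
lane 12: tail/keep ⇒ 0xc3
lane 13: tail/keep ⇒ 0x05
lane 14: tail/keep ⇒ 0x4c
lane 15: tail/keep ⇒ 0xbe

vd = [65535, 65535, 488, 65535, 65535, 65535, 65535, 65535, 256, 185, 109, 187, 195, 5, 76, 190]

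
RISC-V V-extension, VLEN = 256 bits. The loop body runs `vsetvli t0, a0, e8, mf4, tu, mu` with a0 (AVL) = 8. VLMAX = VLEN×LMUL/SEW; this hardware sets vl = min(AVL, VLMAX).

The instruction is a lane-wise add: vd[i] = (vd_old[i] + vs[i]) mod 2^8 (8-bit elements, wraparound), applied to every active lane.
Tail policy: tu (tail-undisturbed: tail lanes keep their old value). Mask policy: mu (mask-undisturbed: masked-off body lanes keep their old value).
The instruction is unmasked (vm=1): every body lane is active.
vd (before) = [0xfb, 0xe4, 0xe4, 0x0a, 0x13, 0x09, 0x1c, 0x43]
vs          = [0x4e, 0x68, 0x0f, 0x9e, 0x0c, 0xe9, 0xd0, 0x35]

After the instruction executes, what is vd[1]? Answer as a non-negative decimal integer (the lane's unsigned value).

vd[1] = 76

VLMAX = VLEN×LMUL/SEW = 256×1/4/8 = 8
vl ← min(8, 8) = 8
vd[0] add(0xfb,0x4e) -> 0x49
vd[1] add(0xe4,0x68) -> 0x4c
vd[2] add(0xe4,0x0f) -> 0xf3
vd[3] add(0x0a,0x9e) -> 0xa8
vd[4] add(0x13,0x0c) -> 0x1f
vd[5] add(0x09,0xe9) -> 0xf2
vd[6] add(0x1c,0xd0) -> 0xec
vd[7] add(0x43,0x35) -> 0x78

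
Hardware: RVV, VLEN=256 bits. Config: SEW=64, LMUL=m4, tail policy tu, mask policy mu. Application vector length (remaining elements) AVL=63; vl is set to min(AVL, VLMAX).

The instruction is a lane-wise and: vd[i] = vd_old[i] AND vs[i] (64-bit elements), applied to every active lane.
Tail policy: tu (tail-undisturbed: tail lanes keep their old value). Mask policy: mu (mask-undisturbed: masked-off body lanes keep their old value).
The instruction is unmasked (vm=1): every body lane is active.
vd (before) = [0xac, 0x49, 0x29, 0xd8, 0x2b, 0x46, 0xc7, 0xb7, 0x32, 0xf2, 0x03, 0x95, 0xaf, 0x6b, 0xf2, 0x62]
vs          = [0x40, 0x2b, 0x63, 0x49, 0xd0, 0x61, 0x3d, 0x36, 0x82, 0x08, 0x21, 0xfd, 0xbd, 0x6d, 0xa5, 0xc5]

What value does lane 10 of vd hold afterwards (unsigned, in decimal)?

vd[10] = 1

VLMAX = VLEN×LMUL/SEW = 256×4/64 = 16
AVL=63 > VLMAX=16, so vl = 16
  i=0: and(0xac,0x40) → 0
  i=1: and(0x49,0x2b) → 9
  i=2: and(0x29,0x63) → 33
  i=3: and(0xd8,0x49) → 72
  i=4: and(0x2b,0xd0) → 0
  i=5: and(0x46,0x61) → 64
  i=6: and(0xc7,0x3d) → 5
  i=7: and(0xb7,0x36) → 54
  i=8: and(0x32,0x82) → 2
  i=9: and(0xf2,0x08) → 0
  i=10: and(0x03,0x21) → 1
  i=11: and(0x95,0xfd) → 149
  i=12: and(0xaf,0xbd) → 173
  i=13: and(0x6b,0x6d) → 105
  i=14: and(0xf2,0xa5) → 160
  i=15: and(0x62,0xc5) → 64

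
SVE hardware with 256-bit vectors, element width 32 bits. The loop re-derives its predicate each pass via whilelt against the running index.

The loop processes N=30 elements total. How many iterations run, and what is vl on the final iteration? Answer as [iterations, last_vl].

[iterations, last_vl] = [4, 6]

lane count: 256 div 32 = 8
iterations = ceil(30/8) = 4; final-pass vl = 6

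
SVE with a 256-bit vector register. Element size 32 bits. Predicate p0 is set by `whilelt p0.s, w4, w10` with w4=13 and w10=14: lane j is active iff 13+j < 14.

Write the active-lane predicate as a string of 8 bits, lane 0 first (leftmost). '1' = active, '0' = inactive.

lane count: 256 div 32 = 8
whilelt: lane j active iff 13+j < 14 → j < 1 → 1 active
bits (lane 0 leftmost): 10000000

predicate = 10000000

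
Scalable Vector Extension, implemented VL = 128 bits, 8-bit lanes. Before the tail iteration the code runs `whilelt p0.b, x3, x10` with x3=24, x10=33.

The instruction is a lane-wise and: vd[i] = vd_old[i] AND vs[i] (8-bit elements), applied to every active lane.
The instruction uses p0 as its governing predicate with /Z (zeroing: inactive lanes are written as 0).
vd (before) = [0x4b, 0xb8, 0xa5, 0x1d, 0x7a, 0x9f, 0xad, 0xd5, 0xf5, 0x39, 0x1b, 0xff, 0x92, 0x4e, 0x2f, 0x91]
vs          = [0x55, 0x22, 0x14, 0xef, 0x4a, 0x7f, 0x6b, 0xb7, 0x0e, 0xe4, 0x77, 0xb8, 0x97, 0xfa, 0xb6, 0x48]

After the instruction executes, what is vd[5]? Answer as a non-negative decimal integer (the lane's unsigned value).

128-bit reg / 8-bit elem → 16 lanes
p0[j] = (24+j < 33); true for j=0..8 → 9 lanes set
vd[0] and(0x4b,0x55) -> 0x41
vd[1] and(0xb8,0x22) -> 0x20
vd[2] and(0xa5,0x14) -> 0x04
vd[3] and(0x1d,0xef) -> 0x0d
vd[4] and(0x7a,0x4a) -> 0x4a
vd[5] and(0x9f,0x7f) -> 0x1f
vd[6] and(0xad,0x6b) -> 0x29
vd[7] and(0xd5,0xb7) -> 0x95
vd[8] and(0xf5,0x0e) -> 0x04
vd[9] tail/zero -> 0x00
vd[10] tail/zero -> 0x00
vd[11] tail/zero -> 0x00
vd[12] tail/zero -> 0x00
vd[13] tail/zero -> 0x00
vd[14] tail/zero -> 0x00
vd[15] tail/zero -> 0x00

vd[5] = 31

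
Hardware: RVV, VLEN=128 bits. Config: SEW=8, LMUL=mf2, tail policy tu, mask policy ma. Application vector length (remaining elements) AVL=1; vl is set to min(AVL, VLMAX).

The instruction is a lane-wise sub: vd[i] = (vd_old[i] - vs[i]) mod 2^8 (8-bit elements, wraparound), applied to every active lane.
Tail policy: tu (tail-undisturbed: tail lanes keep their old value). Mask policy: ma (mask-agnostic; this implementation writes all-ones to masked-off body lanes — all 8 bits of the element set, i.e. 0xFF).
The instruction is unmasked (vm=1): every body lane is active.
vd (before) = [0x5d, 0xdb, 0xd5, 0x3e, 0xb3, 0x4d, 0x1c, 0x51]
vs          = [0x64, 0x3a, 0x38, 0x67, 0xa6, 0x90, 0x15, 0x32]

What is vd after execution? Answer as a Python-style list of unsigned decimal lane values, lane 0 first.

vd = [249, 219, 213, 62, 179, 77, 28, 81]

VLMAX = VLEN×LMUL/SEW = 128×1/2/8 = 8
vl ← min(1, 8) = 1
[0] sub(0x5d,0x64) = 0xf9
[1] tail/keep = 0xdb
[2] tail/keep = 0xd5
[3] tail/keep = 0x3e
[4] tail/keep = 0xb3
[5] tail/keep = 0x4d
[6] tail/keep = 0x1c
[7] tail/keep = 0x51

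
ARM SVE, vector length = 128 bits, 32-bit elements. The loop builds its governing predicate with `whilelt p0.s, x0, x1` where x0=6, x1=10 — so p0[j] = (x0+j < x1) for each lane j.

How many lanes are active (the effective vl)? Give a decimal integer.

lane count: 128 div 32 = 4
whilelt: lane j active iff 6+j < 10 → j < 4 → 4 active

vl = 4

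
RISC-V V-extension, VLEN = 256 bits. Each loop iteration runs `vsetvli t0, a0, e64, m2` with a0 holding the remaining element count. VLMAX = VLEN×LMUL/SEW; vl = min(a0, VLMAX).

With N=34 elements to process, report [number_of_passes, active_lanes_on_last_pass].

[iterations, last_vl] = [5, 2]

lanes per group: 256·2/64 = 8
iterations = ceil(34/8) = 5; final-pass vl = 2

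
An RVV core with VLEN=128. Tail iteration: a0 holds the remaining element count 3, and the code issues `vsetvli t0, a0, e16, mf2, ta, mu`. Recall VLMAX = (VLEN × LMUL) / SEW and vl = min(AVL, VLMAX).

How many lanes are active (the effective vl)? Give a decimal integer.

vl = 3

VLMAX = VLEN×LMUL/SEW = 128×1/2/16 = 4
AVL=3 ≤ VLMAX=4, so vl = 3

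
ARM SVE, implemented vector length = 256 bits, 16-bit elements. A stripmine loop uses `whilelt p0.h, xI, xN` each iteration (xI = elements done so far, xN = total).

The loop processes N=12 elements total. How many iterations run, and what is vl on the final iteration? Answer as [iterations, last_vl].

[iterations, last_vl] = [1, 12]

lane count: 256 div 16 = 16
iterations = ceil(12/16) = 1; final-pass vl = 12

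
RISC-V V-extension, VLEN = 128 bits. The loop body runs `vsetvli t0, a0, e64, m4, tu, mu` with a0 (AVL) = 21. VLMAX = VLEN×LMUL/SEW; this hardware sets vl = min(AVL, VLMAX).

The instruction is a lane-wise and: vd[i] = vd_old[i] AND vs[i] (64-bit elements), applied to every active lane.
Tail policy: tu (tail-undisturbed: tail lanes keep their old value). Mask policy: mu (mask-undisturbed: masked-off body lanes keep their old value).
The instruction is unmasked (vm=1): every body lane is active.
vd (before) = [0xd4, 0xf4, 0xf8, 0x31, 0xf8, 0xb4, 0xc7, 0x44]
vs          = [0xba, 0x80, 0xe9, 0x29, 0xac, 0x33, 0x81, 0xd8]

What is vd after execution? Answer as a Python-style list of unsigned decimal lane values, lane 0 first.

vd = [144, 128, 232, 33, 168, 48, 129, 64]

VLMAX = VLEN×LMUL/SEW = 128×4/64 = 8
vl = min(AVL, VLMAX) = min(21, 8) = 8
  i=0: and(0xd4,0xba) → 144
  i=1: and(0xf4,0x80) → 128
  i=2: and(0xf8,0xe9) → 232
  i=3: and(0x31,0x29) → 33
  i=4: and(0xf8,0xac) → 168
  i=5: and(0xb4,0x33) → 48
  i=6: and(0xc7,0x81) → 129
  i=7: and(0x44,0xd8) → 64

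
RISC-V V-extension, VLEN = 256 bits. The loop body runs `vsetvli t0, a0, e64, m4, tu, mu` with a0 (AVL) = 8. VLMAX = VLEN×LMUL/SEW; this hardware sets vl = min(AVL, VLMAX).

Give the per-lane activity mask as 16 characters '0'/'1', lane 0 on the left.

lanes per group: 256·4/64 = 16
AVL=8 ≤ VLMAX=16, so vl = 8
bits (lane 0 leftmost): 1111111100000000

predicate = 1111111100000000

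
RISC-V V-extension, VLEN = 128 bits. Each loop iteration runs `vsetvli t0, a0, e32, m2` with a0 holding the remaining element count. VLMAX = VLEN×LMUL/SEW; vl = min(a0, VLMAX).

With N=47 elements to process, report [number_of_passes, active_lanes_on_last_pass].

[iterations, last_vl] = [6, 7]

VLMAX = VLEN×LMUL/SEW = 128×2/32 = 8
N=47: ⌈47/8⌉ = 6 iters; last vl = 47 − 5×8 = 7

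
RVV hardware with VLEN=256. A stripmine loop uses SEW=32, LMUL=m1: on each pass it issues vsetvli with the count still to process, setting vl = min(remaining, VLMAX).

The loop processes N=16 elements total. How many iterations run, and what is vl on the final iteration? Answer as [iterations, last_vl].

[iterations, last_vl] = [2, 8]

VLMAX = (256 × 1) / 32 = 8 lanes
iterations = ceil(16/8) = 2; final-pass vl = 8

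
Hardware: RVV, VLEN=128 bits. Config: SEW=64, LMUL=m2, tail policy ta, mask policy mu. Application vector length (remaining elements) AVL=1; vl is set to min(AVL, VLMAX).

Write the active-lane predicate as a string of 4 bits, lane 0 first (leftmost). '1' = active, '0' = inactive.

predicate = 1000

VLMAX = (128 × 2) / 64 = 4 lanes
vl ← min(1, 4) = 1
bits (lane 0 leftmost): 1000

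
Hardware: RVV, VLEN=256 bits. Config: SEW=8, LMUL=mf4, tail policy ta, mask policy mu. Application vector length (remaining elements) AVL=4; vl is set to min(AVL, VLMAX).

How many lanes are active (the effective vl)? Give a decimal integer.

lanes per group: 256·1/4/8 = 8
vl = min(AVL, VLMAX) = min(4, 8) = 4

vl = 4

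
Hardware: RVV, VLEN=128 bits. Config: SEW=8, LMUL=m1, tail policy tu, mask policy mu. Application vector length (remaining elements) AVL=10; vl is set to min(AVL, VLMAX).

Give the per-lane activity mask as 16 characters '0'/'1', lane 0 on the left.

predicate = 1111111111000000

VLMAX = (128 × 1) / 8 = 16 lanes
AVL=10 ≤ VLMAX=16, so vl = 10
bits (lane 0 leftmost): 1111111111000000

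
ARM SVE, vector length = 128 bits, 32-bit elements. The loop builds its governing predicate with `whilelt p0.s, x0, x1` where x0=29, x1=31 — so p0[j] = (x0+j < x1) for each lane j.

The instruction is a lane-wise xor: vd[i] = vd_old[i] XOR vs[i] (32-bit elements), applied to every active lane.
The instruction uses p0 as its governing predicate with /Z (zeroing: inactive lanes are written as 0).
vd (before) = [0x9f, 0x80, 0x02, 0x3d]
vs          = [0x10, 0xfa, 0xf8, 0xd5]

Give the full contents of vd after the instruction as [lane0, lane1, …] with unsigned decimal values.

vd = [143, 122, 0, 0]

128-bit reg / 32-bit elem → 4 lanes
whilelt: lane j active iff 29+j < 31 → j < 2 → 2 active
[0] xor(0x9f,0x10) = 0x8f
[1] xor(0x80,0xfa) = 0x7a
[2] tail/zero = 0x00
[3] tail/zero = 0x00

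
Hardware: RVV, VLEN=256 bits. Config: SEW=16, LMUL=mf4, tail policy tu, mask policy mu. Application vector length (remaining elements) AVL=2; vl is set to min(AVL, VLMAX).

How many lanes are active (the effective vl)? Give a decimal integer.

vl = 2

VLMAX = (256 × 1/4) / 16 = 4 lanes
vl ← min(2, 4) = 2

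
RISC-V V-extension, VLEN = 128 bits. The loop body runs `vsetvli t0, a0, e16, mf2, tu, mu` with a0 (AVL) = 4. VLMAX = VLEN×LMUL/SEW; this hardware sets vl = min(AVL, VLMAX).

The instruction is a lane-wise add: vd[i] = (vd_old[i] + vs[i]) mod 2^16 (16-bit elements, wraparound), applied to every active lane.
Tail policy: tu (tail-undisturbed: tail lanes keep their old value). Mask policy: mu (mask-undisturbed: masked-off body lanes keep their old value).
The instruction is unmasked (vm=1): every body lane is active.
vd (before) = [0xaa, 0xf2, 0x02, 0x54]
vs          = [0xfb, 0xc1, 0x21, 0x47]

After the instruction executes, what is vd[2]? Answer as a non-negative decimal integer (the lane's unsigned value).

VLMAX = VLEN×LMUL/SEW = 128×1/2/16 = 4
vl = min(AVL, VLMAX) = min(4, 4) = 4
[0] add(0xaa,0xfb) = 0x1a5
[1] add(0xf2,0xc1) = 0x1b3
[2] add(0x02,0x21) = 0x23
[3] add(0x54,0x47) = 0x9b

vd[2] = 35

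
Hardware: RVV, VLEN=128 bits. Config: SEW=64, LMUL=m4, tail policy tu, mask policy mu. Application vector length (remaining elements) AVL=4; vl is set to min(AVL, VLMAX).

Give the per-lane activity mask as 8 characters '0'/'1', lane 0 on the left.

VLMAX = (128 × 4) / 64 = 8 lanes
vl ← min(4, 8) = 4
bits (lane 0 leftmost): 11110000

predicate = 11110000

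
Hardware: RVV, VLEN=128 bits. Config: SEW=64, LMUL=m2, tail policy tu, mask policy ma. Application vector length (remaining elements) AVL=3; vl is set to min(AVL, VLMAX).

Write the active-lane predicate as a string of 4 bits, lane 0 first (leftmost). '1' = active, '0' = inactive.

predicate = 1110

VLMAX = VLEN×LMUL/SEW = 128×2/64 = 4
vl ← min(3, 4) = 3
bits (lane 0 leftmost): 1110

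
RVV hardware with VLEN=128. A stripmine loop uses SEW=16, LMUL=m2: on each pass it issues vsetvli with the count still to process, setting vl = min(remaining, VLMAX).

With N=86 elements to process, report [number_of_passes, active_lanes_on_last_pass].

VLMAX = VLEN×LMUL/SEW = 128×2/16 = 16
iterations = ceil(86/16) = 6; final-pass vl = 6

[iterations, last_vl] = [6, 6]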